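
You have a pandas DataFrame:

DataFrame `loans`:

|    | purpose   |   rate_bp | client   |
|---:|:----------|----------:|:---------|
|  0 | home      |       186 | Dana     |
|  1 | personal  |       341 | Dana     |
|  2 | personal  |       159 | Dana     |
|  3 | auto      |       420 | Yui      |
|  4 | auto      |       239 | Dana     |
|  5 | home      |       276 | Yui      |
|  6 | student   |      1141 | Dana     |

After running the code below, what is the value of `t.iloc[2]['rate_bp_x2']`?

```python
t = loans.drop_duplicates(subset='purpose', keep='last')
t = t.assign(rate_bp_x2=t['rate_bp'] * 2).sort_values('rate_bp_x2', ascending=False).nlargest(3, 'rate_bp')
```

478

drop duplicate purpose (keep=last):
    purpose  rate_bp client
2  personal      159   Dana
4      auto      239   Dana
5      home      276    Yui
6   student     1141   Dana
add column rate_bp_x2 = t['rate_bp'] * 2:
    purpose  rate_bp client  rate_bp_x2
2  personal      159   Dana         318
4      auto      239   Dana         478
5      home      276    Yui         552
6   student     1141   Dana        2282
sort by rate_bp_x2 descending:
    purpose  rate_bp client  rate_bp_x2
6   student     1141   Dana        2282
5      home      276    Yui         552
4      auto      239   Dana         478
2  personal      159   Dana         318
take 3 rows with largest rate_bp:
   purpose  rate_bp client  rate_bp_x2
6  student     1141   Dana        2282
5     home      276    Yui         552
4     auto      239   Dana         478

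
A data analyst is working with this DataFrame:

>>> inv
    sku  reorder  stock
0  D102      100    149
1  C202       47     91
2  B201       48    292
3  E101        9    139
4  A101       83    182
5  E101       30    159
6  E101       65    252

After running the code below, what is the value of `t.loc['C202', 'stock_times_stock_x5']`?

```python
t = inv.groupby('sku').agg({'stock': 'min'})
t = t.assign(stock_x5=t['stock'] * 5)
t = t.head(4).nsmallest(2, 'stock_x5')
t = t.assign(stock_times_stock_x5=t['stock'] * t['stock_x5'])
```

group by sku, min of stock:
      stock
sku        
A101    182
B201    292
C202     91
D102    149
E101    139
add column stock_x5 = t['stock'] * 5:
      stock  stock_x5
sku                  
A101    182       910
B201    292      1460
C202     91       455
D102    149       745
E101    139       695
take first 4 rows:
      stock  stock_x5
sku                  
A101    182       910
B201    292      1460
C202     91       455
D102    149       745
take 2 rows with smallest stock_x5:
      stock  stock_x5
sku                  
C202     91       455
D102    149       745
add column stock_times_stock_x5 = t['stock'] * t['stock_x5']:
      stock  stock_x5  stock_times_stock_x5
sku                                        
C202     91       455                 41405
D102    149       745                111005
Finally, value at row 'C202', column 'stock_times_stock_x5' = 41405.

41405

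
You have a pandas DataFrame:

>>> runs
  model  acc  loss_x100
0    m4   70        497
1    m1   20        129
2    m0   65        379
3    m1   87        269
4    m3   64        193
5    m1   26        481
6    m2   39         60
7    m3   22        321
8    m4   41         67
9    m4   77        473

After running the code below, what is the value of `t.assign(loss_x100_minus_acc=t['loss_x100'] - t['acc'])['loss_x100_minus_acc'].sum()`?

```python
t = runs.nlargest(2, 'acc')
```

578

take 2 rows with largest acc:
  model  acc  loss_x100
3    m1   87        269
9    m4   77        473
add column loss_x100_minus_acc = t['loss_x100'] - t['acc']:
  model  acc  loss_x100  loss_x100_minus_acc
3    m1   87        269                  182
9    m4   77        473                  396
Then the sum of column 'loss_x100_minus_acc': 578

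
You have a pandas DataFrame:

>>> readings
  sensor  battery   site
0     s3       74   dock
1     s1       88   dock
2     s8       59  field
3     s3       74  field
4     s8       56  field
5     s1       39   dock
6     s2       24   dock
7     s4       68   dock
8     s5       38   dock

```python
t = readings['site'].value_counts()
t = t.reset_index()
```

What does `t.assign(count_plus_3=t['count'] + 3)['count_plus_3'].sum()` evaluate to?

value_counts of site:
site
dock     6
field    3
Name: count, dtype: int64
reset_index():
    site  count
0   dock      6
1  field      3
add column count_plus_3 = t['count'] + 3:
    site  count  count_plus_3
0   dock      6             9
1  field      3             6
Reading off the sum of column 'count_plus_3', we get 15.

15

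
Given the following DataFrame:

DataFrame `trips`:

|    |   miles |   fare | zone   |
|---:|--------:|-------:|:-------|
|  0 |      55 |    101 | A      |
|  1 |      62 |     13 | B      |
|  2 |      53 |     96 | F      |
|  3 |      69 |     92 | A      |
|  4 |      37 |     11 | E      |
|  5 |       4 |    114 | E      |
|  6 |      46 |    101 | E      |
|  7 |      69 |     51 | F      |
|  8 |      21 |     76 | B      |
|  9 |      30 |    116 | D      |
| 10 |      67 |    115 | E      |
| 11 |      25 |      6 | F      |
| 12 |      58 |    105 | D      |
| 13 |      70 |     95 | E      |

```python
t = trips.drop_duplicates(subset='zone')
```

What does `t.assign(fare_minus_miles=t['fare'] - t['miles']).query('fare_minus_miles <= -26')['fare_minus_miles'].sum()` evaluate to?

drop duplicate zone (keep=first):
   miles  fare zone
0     55   101    A
1     62    13    B
2     53    96    F
4     37    11    E
9     30   116    D
add column fare_minus_miles = t['fare'] - t['miles']:
   miles  fare zone  fare_minus_miles
0     55   101    A                46
1     62    13    B               -49
2     53    96    F                43
4     37    11    E               -26
9     30   116    D                86
filter rows where fare_minus_miles <= -26:
   miles  fare zone  fare_minus_miles
1     62    13    B               -49
4     37    11    E               -26
Reading off the sum of column 'fare_minus_miles', we get -75.

-75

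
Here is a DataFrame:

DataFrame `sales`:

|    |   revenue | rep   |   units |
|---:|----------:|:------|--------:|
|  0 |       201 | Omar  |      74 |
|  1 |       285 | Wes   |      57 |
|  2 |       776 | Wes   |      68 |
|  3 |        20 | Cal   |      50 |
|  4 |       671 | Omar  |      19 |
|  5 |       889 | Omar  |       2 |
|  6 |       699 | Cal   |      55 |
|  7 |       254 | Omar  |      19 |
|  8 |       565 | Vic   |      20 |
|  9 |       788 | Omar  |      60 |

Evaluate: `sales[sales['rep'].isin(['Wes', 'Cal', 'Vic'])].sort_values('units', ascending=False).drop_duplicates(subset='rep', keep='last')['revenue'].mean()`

filter rows where rep in ['Wes', 'Cal', 'Vic']:
   revenue  rep  units
1      285  Wes     57
2      776  Wes     68
3       20  Cal     50
6      699  Cal     55
8      565  Vic     20
sort by units descending:
   revenue  rep  units
2      776  Wes     68
1      285  Wes     57
6      699  Cal     55
3       20  Cal     50
8      565  Vic     20
drop duplicate rep (keep=last):
   revenue  rep  units
1      285  Wes     57
3       20  Cal     50
8      565  Vic     20

290.0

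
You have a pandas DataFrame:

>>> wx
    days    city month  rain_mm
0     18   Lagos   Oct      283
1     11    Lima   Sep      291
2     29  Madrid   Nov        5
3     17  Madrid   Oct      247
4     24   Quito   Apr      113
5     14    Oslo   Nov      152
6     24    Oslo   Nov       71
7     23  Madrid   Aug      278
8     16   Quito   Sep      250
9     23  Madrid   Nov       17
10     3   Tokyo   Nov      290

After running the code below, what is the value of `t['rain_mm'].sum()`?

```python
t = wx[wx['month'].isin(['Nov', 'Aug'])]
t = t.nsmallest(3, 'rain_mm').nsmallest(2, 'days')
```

88

filter rows where month in ['Nov', 'Aug']:
    days    city month  rain_mm
2     29  Madrid   Nov        5
5     14    Oslo   Nov      152
6     24    Oslo   Nov       71
7     23  Madrid   Aug      278
9     23  Madrid   Nov       17
10     3   Tokyo   Nov      290
take 3 rows with smallest rain_mm:
   days    city month  rain_mm
2    29  Madrid   Nov        5
9    23  Madrid   Nov       17
6    24    Oslo   Nov       71
take 2 rows with smallest days:
   days    city month  rain_mm
9    23  Madrid   Nov       17
6    24    Oslo   Nov       71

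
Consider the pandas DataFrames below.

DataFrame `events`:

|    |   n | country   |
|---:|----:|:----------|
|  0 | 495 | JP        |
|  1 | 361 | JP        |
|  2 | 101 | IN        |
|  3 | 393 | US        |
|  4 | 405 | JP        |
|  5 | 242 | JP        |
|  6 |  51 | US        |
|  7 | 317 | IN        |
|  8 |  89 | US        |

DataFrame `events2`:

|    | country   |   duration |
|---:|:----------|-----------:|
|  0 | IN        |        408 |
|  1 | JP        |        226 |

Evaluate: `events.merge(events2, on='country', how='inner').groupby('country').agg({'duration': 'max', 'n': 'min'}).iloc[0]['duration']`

merge on 'country' (how='inner') → 6 rows:
     n country  duration
0  495      JP       226
1  361      JP       226
2  101      IN       408
3  405      JP       226
4  242      JP       226
5  317      IN       408
group by country: max(duration), min(n):
         duration    n
country               
IN            408  101
JP            226  242

408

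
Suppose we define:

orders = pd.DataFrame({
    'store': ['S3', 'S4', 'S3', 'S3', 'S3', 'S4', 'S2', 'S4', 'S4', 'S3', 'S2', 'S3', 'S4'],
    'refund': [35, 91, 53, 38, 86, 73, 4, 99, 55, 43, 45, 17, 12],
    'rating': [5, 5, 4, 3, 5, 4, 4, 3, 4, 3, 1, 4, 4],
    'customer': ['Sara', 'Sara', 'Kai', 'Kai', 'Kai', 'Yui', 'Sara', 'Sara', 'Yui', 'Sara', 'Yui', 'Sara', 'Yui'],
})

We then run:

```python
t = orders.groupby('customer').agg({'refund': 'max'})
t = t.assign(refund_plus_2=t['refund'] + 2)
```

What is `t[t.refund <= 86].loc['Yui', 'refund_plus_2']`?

group by customer, max of refund:
          refund
customer        
Kai           86
Sara          99
Yui           73
add column refund_plus_2 = t['refund'] + 2:
          refund  refund_plus_2
customer                       
Kai           86             88
Sara          99            101
Yui           73             75
filter rows where refund <= 86:
          refund  refund_plus_2
customer                       
Kai           86             88
Yui           73             75
Then the value at row 'Yui', column 'refund_plus_2': 75

75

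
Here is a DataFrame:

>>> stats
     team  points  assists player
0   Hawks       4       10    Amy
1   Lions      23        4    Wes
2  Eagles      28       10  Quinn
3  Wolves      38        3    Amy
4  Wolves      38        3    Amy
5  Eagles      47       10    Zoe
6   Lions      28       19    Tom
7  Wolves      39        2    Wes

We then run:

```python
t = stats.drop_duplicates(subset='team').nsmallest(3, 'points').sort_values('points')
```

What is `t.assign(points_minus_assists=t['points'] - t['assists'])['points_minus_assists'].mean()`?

10.3333333333

drop duplicate team (keep=first):
     team  points  assists player
0   Hawks       4       10    Amy
1   Lions      23        4    Wes
2  Eagles      28       10  Quinn
3  Wolves      38        3    Amy
take 3 rows with smallest points:
     team  points  assists player
0   Hawks       4       10    Amy
1   Lions      23        4    Wes
2  Eagles      28       10  Quinn
sort by points:
     team  points  assists player
0   Hawks       4       10    Amy
1   Lions      23        4    Wes
2  Eagles      28       10  Quinn
add column points_minus_assists = t['points'] - t['assists']:
     team  points  assists player  points_minus_assists
0   Hawks       4       10    Amy                    -6
1   Lions      23        4    Wes                    19
2  Eagles      28       10  Quinn                    18
Hence 10.3333333333.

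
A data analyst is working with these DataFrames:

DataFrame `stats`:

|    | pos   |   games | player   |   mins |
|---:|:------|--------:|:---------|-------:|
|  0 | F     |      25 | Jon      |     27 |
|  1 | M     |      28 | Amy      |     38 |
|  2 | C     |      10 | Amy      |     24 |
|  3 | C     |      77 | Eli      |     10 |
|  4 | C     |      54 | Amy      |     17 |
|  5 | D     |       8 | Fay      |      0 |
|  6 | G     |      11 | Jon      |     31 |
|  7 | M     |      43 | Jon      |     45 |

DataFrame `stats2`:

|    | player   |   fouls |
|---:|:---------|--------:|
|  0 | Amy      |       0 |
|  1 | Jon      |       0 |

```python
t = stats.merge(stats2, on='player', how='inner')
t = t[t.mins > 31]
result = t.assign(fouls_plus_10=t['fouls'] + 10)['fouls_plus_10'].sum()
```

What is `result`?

20

merge on 'player' (how='inner') → 6 rows:
  pos  games player  mins  fouls
0   F     25    Jon    27      0
1   M     28    Amy    38      0
2   C     10    Amy    24      0
3   C     54    Amy    17      0
4   G     11    Jon    31      0
5   M     43    Jon    45      0
filter rows where mins > 31:
  pos  games player  mins  fouls
1   M     28    Amy    38      0
5   M     43    Jon    45      0
add column fouls_plus_10 = t['fouls'] + 10:
  pos  games player  mins  fouls  fouls_plus_10
1   M     28    Amy    38      0             10
5   M     43    Jon    45      0             10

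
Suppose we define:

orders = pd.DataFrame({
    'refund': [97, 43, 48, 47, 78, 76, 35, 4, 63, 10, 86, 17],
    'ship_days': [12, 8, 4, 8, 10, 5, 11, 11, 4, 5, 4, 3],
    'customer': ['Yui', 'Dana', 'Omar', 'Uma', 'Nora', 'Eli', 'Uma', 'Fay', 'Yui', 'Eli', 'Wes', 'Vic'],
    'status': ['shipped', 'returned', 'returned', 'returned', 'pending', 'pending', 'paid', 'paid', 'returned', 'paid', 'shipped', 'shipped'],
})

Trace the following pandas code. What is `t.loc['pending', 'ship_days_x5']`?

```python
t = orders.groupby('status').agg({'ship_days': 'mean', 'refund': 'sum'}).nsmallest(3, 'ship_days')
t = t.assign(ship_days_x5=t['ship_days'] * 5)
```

37.5

group by status: mean(ship_days), sum(refund):
          ship_days  refund
status                     
paid       9.000000      49
pending    7.500000     154
returned   6.000000     201
shipped    6.333333     200
take 3 rows with smallest ship_days:
          ship_days  refund
status                     
returned   6.000000     201
shipped    6.333333     200
pending    7.500000     154
add column ship_days_x5 = t['ship_days'] * 5:
          ship_days  refund  ship_days_x5
status                                   
returned   6.000000     201     30.000000
shipped    6.333333     200     31.666667
pending    7.500000     154     37.500000
Taking the value at row 'pending', column 'ship_days_x5' gives 37.5.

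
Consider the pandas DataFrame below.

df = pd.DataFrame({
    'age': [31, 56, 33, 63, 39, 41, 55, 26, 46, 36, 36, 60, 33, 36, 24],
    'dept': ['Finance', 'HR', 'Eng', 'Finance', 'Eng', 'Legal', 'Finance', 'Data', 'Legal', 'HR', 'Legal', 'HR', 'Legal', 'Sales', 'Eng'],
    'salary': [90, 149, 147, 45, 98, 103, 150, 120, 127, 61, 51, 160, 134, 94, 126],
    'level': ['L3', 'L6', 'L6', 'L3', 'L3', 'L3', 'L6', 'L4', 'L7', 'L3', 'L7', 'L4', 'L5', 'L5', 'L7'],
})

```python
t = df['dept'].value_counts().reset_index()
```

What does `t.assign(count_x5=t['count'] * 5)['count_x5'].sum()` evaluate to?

value_counts of dept:
dept
Legal      4
Finance    3
HR         3
Eng        3
Data       1
Sales      1
Name: count, dtype: int64
reset_index():
      dept  count
0    Legal      4
1  Finance      3
2       HR      3
3      Eng      3
4     Data      1
5    Sales      1
add column count_x5 = t['count'] * 5:
      dept  count  count_x5
0    Legal      4        20
1  Finance      3        15
2       HR      3        15
3      Eng      3        15
4     Data      1         5
5    Sales      1         5

75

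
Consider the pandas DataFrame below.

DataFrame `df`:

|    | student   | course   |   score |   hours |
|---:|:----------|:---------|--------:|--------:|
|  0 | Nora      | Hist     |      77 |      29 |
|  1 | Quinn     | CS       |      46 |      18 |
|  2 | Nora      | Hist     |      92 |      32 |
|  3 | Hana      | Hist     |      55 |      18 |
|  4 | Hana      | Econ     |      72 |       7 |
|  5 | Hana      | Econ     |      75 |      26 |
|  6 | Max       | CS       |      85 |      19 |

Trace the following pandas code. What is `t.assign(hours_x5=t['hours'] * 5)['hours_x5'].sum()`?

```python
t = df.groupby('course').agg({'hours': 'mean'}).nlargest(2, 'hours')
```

group by course, mean of hours:
            hours
course           
CS      18.500000
Econ    16.500000
Hist    26.333333
take 2 rows with largest hours:
            hours
course           
Hist    26.333333
CS      18.500000
add column hours_x5 = t['hours'] * 5:
            hours    hours_x5
course                       
Hist    26.333333  131.666667
CS      18.500000   92.500000

224.166666667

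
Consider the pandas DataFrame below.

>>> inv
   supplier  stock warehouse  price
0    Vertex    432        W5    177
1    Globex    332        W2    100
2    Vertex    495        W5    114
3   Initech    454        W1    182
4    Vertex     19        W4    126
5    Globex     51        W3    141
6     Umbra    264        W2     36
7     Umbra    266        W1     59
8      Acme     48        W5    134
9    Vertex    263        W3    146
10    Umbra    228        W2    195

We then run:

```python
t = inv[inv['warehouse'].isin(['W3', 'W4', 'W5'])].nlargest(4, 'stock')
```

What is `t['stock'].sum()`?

1241

filter rows where warehouse in ['W3', 'W4', 'W5']:
  supplier  stock warehouse  price
0   Vertex    432        W5    177
2   Vertex    495        W5    114
4   Vertex     19        W4    126
5   Globex     51        W3    141
8     Acme     48        W5    134
9   Vertex    263        W3    146
take 4 rows with largest stock:
  supplier  stock warehouse  price
2   Vertex    495        W5    114
0   Vertex    432        W5    177
9   Vertex    263        W3    146
5   Globex     51        W3    141
Then the sum of column 'stock': 1241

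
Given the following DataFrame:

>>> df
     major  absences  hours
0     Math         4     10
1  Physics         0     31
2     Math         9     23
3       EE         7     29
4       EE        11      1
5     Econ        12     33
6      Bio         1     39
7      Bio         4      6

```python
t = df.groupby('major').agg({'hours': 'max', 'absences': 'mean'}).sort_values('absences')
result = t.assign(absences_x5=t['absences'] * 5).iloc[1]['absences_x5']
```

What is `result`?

group by major: max(hours), mean(absences):
         hours  absences
major                   
Bio         39       2.5
EE          29       9.0
Econ        33      12.0
Math        23       6.5
Physics     31       0.0
sort by absences:
         hours  absences
major                   
Physics     31       0.0
Bio         39       2.5
Math        23       6.5
EE          29       9.0
Econ        33      12.0
add column absences_x5 = t['absences'] * 5:
         hours  absences  absences_x5
major                                
Physics     31       0.0          0.0
Bio         39       2.5         12.5
Math        23       6.5         32.5
EE          29       9.0         45.0
Econ        33      12.0         60.0
The value at position 1, column 'absences_x5' is 12.5.

12.5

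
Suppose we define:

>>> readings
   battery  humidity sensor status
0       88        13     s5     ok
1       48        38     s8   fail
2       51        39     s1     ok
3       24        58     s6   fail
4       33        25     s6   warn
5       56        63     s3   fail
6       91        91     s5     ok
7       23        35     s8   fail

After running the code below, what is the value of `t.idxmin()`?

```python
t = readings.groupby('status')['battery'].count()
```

group by status, count of battery:
status
fail    4
ok      3
warn    1
Name: battery, dtype: int64
Reading off the label with the smallest value, we get warn.

warn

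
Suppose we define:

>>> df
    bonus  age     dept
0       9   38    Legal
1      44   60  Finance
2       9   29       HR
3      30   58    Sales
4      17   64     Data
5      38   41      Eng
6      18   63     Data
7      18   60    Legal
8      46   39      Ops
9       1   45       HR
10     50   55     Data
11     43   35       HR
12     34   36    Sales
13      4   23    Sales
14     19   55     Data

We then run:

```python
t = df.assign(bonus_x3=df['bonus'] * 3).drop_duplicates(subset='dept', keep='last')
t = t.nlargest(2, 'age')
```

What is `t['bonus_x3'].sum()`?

186

add column bonus_x3 = df['bonus'] * 3:
    bonus  age     dept  bonus_x3
0       9   38    Legal        27
1      44   60  Finance       132
2       9   29       HR        27
3      30   58    Sales        90
4      17   64     Data        51
5      38   41      Eng       114
6      18   63     Data        54
7      18   60    Legal        54
8      46   39      Ops       138
9       1   45       HR         3
10     50   55     Data       150
11     43   35       HR       129
12     34   36    Sales       102
13      4   23    Sales        12
14     19   55     Data        57
drop duplicate dept (keep=last):
    bonus  age     dept  bonus_x3
1      44   60  Finance       132
5      38   41      Eng       114
7      18   60    Legal        54
8      46   39      Ops       138
11     43   35       HR       129
13      4   23    Sales        12
14     19   55     Data        57
take 2 rows with largest age:
   bonus  age     dept  bonus_x3
1     44   60  Finance       132
7     18   60    Legal        54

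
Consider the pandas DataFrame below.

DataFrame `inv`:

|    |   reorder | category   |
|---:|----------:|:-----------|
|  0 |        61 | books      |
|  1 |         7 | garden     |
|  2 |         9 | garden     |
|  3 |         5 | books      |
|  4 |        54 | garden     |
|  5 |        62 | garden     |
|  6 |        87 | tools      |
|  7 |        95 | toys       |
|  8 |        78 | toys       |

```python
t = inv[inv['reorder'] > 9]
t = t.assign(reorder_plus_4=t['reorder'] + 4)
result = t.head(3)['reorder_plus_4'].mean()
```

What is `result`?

63.0

filter rows where reorder > 9:
   reorder category
0       61    books
4       54   garden
5       62   garden
6       87    tools
7       95     toys
8       78     toys
add column reorder_plus_4 = t['reorder'] + 4:
   reorder category  reorder_plus_4
0       61    books              65
4       54   garden              58
5       62   garden              66
6       87    tools              91
7       95     toys              99
8       78     toys              82
take first 3 rows:
   reorder category  reorder_plus_4
0       61    books              65
4       54   garden              58
5       62   garden              66
Taking the mean of column 'reorder_plus_4' gives 63.0.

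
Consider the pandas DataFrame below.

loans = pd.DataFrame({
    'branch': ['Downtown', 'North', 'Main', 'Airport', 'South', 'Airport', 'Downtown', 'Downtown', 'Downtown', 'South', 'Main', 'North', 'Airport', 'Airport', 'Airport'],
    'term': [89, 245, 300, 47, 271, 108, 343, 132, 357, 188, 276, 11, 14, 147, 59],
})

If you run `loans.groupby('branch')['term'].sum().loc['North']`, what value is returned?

group by branch, sum of term:
branch
Airport     375
Downtown    921
Main        576
North       256
South       459
Name: term, dtype: int64

256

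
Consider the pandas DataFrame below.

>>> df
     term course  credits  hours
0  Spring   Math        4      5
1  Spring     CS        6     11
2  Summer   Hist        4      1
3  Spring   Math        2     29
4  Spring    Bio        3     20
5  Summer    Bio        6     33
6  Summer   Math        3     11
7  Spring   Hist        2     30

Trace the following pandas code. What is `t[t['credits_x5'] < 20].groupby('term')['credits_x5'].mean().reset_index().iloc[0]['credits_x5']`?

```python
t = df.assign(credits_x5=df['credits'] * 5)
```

11.6666666667

add column credits_x5 = df['credits'] * 5:
     term course  credits  hours  credits_x5
0  Spring   Math        4      5          20
1  Spring     CS        6     11          30
2  Summer   Hist        4      1          20
3  Spring   Math        2     29          10
4  Spring    Bio        3     20          15
5  Summer    Bio        6     33          30
6  Summer   Math        3     11          15
7  Spring   Hist        2     30          10
filter rows where credits_x5 < 20:
     term course  credits  hours  credits_x5
3  Spring   Math        2     29          10
4  Spring    Bio        3     20          15
6  Summer   Math        3     11          15
7  Spring   Hist        2     30          10
group by term, mean of credits_x5:
term
Spring    11.666667
Summer    15.000000
Name: credits_x5, dtype: float64
reset_index():
     term  credits_x5
0  Spring   11.666667
1  Summer   15.000000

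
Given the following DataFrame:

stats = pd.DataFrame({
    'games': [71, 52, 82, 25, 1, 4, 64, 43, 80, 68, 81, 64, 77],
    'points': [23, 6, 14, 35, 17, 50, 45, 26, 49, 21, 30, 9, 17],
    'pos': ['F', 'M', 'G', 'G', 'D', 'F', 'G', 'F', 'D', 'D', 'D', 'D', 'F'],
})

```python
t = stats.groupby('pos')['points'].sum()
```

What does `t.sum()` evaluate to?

342

group by pos, sum of points:
pos
D    126
F    116
G     94
M      6
Name: points, dtype: int64
Hence 342.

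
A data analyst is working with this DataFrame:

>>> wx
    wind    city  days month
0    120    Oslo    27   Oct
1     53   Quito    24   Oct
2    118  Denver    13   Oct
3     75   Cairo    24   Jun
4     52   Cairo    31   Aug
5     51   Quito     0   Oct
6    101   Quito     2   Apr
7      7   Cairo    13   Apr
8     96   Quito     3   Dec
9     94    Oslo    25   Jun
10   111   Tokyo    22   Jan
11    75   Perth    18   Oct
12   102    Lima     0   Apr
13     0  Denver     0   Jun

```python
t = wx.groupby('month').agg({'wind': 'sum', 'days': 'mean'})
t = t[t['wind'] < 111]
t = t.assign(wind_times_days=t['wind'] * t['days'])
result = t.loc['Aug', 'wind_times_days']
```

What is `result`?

1612.0

group by month: sum(wind), mean(days):
       wind       days
month                 
Apr     210   5.000000
Aug      52  31.000000
Dec      96   3.000000
Jan     111  22.000000
Jun     169  16.333333
Oct     417  16.400000
filter rows where wind < 111:
       wind  days
month            
Aug      52  31.0
Dec      96   3.0
add column wind_times_days = t['wind'] * t['days']:
       wind  days  wind_times_days
month                             
Aug      52  31.0           1612.0
Dec      96   3.0            288.0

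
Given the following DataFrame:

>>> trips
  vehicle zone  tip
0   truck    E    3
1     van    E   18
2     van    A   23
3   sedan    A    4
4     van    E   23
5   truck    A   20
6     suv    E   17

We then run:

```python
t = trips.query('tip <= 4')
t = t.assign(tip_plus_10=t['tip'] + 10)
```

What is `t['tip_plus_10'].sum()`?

filter rows where tip <= 4:
  vehicle zone  tip
0   truck    E    3
3   sedan    A    4
add column tip_plus_10 = t['tip'] + 10:
  vehicle zone  tip  tip_plus_10
0   truck    E    3           13
3   sedan    A    4           14
The sum of column 'tip_plus_10' is 27.

27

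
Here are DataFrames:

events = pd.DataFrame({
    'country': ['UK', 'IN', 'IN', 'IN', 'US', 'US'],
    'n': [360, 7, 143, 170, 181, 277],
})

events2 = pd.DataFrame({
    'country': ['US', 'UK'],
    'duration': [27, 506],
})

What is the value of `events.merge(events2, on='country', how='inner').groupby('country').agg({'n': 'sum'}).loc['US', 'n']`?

merge on 'country' (how='inner') → 3 rows:
  country    n  duration
0      UK  360       506
1      US  181        27
2      US  277        27
group by country, sum of n:
           n
country     
UK       360
US       458
Finally, value at row 'US', column 'n' = 458.

458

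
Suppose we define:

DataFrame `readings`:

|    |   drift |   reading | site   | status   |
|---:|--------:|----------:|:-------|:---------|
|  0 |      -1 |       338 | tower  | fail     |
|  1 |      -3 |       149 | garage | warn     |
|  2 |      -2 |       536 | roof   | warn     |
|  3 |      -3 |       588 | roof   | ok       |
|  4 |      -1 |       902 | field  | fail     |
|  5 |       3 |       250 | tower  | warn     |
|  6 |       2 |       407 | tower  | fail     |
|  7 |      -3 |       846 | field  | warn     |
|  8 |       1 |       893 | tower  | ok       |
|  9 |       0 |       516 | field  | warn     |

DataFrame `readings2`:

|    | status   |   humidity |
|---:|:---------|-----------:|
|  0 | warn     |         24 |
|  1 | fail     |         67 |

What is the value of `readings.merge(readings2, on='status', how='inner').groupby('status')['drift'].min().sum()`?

merge on 'status' (how='inner') → 8 rows:
   drift  reading    site status  humidity
0     -1      338   tower   fail        67
1     -3      149  garage   warn        24
2     -2      536    roof   warn        24
3     -1      902   field   fail        67
4      3      250   tower   warn        24
5      2      407   tower   fail        67
6     -3      846   field   warn        24
7      0      516   field   warn        24
group by status, min of drift:
status
fail   -1
warn   -3
Name: drift, dtype: int64
The sum of the resulting series is -4.

-4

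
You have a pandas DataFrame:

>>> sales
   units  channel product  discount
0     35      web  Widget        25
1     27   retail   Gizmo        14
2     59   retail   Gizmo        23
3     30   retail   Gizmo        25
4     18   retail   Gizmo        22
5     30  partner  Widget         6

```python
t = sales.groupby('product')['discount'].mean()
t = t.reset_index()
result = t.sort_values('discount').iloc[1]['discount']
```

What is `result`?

group by product, mean of discount:
product
Gizmo     21.0
Widget    15.5
Name: discount, dtype: float64
reset_index():
  product  discount
0   Gizmo      21.0
1  Widget      15.5
sort by discount:
  product  discount
1  Widget      15.5
0   Gizmo      21.0

21.0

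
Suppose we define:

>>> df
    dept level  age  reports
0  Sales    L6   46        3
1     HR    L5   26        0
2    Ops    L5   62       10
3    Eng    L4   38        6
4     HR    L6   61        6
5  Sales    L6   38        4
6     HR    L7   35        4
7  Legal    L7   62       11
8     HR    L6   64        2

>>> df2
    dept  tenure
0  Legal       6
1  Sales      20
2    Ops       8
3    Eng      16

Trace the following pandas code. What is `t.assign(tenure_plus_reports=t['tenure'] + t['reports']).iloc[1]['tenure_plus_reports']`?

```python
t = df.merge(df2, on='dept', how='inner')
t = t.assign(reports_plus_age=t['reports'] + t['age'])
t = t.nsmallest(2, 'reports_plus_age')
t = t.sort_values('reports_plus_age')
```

merge on 'dept' (how='inner') → 5 rows:
    dept level  age  reports  tenure
0  Sales    L6   46        3      20
1    Ops    L5   62       10       8
2    Eng    L4   38        6      16
3  Sales    L6   38        4      20
4  Legal    L7   62       11       6
add column reports_plus_age = t['reports'] + t['age']:
    dept level  age  reports  tenure  reports_plus_age
0  Sales    L6   46        3      20                49
1    Ops    L5   62       10       8                72
2    Eng    L4   38        6      16                44
3  Sales    L6   38        4      20                42
4  Legal    L7   62       11       6                73
take 2 rows with smallest reports_plus_age:
    dept level  age  reports  tenure  reports_plus_age
3  Sales    L6   38        4      20                42
2    Eng    L4   38        6      16                44
sort by reports_plus_age:
    dept level  age  reports  tenure  reports_plus_age
3  Sales    L6   38        4      20                42
2    Eng    L4   38        6      16                44
add column tenure_plus_reports = t['tenure'] + t['reports']:
    dept level  age  reports  tenure  reports_plus_age  tenure_plus_reports
3  Sales    L6   38        4      20                42                   24
2    Eng    L4   38        6      16                44                   22
So iloc[1]['tenure_plus_reports'] = 22.

22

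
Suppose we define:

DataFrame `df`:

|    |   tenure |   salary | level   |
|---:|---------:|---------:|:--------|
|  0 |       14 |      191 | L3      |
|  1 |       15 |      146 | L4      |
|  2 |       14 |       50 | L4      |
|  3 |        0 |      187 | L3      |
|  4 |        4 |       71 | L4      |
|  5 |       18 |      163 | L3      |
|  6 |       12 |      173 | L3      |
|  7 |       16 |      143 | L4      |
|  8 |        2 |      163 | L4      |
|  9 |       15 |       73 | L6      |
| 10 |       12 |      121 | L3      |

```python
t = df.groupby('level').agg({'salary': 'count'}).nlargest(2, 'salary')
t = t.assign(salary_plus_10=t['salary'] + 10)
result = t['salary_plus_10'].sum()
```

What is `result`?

30

group by level, count of salary:
       salary
level        
L3          5
L4          5
L6          1
take 2 rows with largest salary:
       salary
level        
L3          5
L4          5
add column salary_plus_10 = t['salary'] + 10:
       salary  salary_plus_10
level                        
L3          5              15
L4          5              15
The sum of column 'salary_plus_10' is 30.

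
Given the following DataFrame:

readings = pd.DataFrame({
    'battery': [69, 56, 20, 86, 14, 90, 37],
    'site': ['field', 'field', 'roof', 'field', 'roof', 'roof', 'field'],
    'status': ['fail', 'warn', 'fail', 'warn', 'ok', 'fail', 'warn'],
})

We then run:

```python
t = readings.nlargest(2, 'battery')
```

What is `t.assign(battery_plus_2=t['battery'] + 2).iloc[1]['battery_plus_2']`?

take 2 rows with largest battery:
   battery   site status
5       90   roof   fail
3       86  field   warn
add column battery_plus_2 = t['battery'] + 2:
   battery   site status  battery_plus_2
5       90   roof   fail              92
3       86  field   warn              88
So iloc[1]['battery_plus_2'] = 88.

88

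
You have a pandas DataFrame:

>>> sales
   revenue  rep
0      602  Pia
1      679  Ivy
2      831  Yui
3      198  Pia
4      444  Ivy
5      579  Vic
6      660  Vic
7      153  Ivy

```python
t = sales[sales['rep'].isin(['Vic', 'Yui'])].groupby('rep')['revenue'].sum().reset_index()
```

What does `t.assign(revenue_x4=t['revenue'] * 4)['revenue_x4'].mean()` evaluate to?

filter rows where rep in ['Vic', 'Yui']:
   revenue  rep
2      831  Yui
5      579  Vic
6      660  Vic
group by rep, sum of revenue:
rep
Vic    1239
Yui     831
Name: revenue, dtype: int64
reset_index():
   rep  revenue
0  Vic     1239
1  Yui      831
add column revenue_x4 = t['revenue'] * 4:
   rep  revenue  revenue_x4
0  Vic     1239        4956
1  Yui      831        3324
Reading off the mean of column 'revenue_x4', we get 4140.0.

4140.0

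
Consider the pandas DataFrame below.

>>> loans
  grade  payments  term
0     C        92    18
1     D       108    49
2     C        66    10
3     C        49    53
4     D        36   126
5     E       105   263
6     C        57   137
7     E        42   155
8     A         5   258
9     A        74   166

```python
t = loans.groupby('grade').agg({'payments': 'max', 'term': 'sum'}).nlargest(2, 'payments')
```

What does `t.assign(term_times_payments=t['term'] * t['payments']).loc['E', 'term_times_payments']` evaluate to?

43890

group by grade: max(payments), sum(term):
       payments  term
grade                
A            74   424
C            92   218
D           108   175
E           105   418
take 2 rows with largest payments:
       payments  term
grade                
D           108   175
E           105   418
add column term_times_payments = t['term'] * t['payments']:
       payments  term  term_times_payments
grade                                     
D           108   175                18900
E           105   418                43890
value at row 'E', column 'term_times_payments' → 43890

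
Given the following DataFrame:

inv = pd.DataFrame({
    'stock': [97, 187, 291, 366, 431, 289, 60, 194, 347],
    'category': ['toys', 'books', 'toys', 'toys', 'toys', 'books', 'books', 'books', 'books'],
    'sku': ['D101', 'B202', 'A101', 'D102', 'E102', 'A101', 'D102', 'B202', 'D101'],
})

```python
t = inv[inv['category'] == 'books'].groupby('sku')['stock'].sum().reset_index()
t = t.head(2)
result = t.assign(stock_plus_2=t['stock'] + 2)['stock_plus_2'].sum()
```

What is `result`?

filter rows where category == 'books':
   stock category   sku
1    187    books  B202
5    289    books  A101
6     60    books  D102
7    194    books  B202
8    347    books  D101
group by sku, sum of stock:
sku
A101    289
B202    381
D101    347
D102     60
Name: stock, dtype: int64
reset_index():
    sku  stock
0  A101    289
1  B202    381
2  D101    347
3  D102     60
take first 2 rows:
    sku  stock
0  A101    289
1  B202    381
add column stock_plus_2 = t['stock'] + 2:
    sku  stock  stock_plus_2
0  A101    289           291
1  B202    381           383
So sum() = 674.

674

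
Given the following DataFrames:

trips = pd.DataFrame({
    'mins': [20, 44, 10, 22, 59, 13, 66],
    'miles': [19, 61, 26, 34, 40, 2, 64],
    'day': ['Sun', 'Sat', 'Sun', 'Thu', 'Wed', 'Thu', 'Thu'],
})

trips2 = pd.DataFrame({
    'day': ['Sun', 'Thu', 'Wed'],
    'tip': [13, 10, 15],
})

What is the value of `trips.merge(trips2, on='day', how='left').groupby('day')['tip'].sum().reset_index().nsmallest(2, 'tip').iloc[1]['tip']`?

15.0

merge on 'day' (how='left') → 7 rows:
   mins  miles  day   tip
0    20     19  Sun  13.0
1    44     61  Sat   NaN
2    10     26  Sun  13.0
3    22     34  Thu  10.0
4    59     40  Wed  15.0
5    13      2  Thu  10.0
6    66     64  Thu  10.0
group by day, sum of tip:
day
Sat     0.0
Sun    26.0
Thu    30.0
Wed    15.0
Name: tip, dtype: float64
reset_index():
   day   tip
0  Sat   0.0
1  Sun  26.0
2  Thu  30.0
3  Wed  15.0
take 2 rows with smallest tip:
   day   tip
0  Sat   0.0
3  Wed  15.0
Taking the value at position 1, column 'tip' gives 15.0.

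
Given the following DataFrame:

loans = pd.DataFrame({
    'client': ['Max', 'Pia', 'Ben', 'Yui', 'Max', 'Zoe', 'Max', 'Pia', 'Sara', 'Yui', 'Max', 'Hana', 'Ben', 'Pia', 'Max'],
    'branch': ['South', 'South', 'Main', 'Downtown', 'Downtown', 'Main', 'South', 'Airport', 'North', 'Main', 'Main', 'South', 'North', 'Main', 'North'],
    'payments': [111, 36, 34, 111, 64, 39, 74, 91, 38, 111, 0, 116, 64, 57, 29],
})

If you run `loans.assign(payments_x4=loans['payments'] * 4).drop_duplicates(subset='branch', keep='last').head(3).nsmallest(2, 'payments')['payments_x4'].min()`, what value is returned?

add column payments_x4 = loans['payments'] * 4:
   client    branch  payments  payments_x4
0     Max     South       111          444
1     Pia     South        36          144
2     Ben      Main        34          136
3     Yui  Downtown       111          444
4     Max  Downtown        64          256
5     Zoe      Main        39          156
6     Max     South        74          296
7     Pia   Airport        91          364
8    Sara     North        38          152
9     Yui      Main       111          444
10    Max      Main         0            0
11   Hana     South       116          464
12    Ben     North        64          256
13    Pia      Main        57          228
14    Max     North        29          116
drop duplicate branch (keep=last):
   client    branch  payments  payments_x4
4     Max  Downtown        64          256
7     Pia   Airport        91          364
11   Hana     South       116          464
13    Pia      Main        57          228
14    Max     North        29          116
take first 3 rows:
   client    branch  payments  payments_x4
4     Max  Downtown        64          256
7     Pia   Airport        91          364
11   Hana     South       116          464
take 2 rows with smallest payments:
  client    branch  payments  payments_x4
4    Max  Downtown        64          256
7    Pia   Airport        91          364

256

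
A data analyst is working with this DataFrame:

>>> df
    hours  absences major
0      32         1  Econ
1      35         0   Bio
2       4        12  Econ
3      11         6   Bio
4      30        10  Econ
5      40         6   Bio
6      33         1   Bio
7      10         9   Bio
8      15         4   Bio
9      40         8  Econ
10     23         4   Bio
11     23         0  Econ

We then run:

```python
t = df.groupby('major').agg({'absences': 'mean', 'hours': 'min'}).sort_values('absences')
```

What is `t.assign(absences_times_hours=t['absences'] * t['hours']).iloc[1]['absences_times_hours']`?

group by major: mean(absences), min(hours):
       absences  hours
major                 
Bio    4.285714     10
Econ   6.200000      4
sort by absences:
       absences  hours
major                 
Bio    4.285714     10
Econ   6.200000      4
add column absences_times_hours = t['absences'] * t['hours']:
       absences  hours  absences_times_hours
major                                       
Bio    4.285714     10             42.857143
Econ   6.200000      4             24.800000
Taking the value at position 1, column 'absences_times_hours' gives 24.8.

24.8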